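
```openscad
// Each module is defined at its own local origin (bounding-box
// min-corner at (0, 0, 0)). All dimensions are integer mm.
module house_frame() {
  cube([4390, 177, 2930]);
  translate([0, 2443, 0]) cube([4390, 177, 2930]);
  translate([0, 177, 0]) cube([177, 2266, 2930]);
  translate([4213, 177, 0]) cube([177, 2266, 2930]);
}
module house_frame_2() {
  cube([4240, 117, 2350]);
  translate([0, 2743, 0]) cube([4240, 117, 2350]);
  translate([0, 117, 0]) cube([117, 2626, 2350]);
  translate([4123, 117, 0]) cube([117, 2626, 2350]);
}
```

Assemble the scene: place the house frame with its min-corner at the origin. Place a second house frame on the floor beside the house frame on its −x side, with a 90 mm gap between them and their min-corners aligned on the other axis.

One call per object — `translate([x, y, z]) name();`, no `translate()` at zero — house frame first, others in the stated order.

house_frame();
translate([-4330, 0, 0]) house_frame_2();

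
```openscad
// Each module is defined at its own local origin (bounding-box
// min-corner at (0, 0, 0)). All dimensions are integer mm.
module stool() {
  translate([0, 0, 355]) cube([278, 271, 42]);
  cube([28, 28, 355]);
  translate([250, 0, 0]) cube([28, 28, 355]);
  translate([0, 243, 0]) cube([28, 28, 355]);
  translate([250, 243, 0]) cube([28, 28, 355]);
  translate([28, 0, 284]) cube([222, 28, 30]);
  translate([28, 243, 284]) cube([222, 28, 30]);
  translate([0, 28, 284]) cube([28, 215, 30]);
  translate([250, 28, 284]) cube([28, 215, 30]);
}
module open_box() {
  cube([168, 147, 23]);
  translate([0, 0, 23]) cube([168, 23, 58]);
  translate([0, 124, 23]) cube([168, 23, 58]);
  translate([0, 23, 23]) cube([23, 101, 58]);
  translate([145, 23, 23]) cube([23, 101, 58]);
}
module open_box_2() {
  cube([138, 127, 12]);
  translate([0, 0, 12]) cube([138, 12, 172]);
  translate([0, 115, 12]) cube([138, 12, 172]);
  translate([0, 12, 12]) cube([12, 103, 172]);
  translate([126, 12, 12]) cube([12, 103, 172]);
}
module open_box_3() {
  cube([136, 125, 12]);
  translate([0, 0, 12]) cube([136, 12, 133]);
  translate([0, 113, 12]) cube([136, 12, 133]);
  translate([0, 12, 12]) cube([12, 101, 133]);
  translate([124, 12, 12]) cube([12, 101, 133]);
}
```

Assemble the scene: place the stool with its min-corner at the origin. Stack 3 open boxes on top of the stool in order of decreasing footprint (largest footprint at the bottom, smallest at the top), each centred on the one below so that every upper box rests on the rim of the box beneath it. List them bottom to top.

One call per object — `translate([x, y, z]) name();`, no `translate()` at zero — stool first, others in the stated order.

stool();
translate([55, 62, 397]) open_box();
translate([70, 72, 478]) open_box_2();
translate([71, 73, 662]) open_box_3();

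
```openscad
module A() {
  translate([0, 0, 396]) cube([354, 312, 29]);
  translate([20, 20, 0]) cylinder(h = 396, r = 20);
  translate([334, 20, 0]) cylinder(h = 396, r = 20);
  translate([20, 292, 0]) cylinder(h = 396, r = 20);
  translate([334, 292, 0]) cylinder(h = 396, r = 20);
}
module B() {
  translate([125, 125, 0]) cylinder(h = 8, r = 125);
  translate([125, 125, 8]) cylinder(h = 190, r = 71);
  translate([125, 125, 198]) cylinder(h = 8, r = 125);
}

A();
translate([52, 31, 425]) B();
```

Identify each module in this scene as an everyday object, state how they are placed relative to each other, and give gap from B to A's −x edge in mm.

The spool's min-x is at 52; the stool's min-x is 0; gap = 52 mm.

A is a stool. B is a spool. The spool is on top of the stool, centred. The gap from the spool to the stool's −x edge is 52 mm.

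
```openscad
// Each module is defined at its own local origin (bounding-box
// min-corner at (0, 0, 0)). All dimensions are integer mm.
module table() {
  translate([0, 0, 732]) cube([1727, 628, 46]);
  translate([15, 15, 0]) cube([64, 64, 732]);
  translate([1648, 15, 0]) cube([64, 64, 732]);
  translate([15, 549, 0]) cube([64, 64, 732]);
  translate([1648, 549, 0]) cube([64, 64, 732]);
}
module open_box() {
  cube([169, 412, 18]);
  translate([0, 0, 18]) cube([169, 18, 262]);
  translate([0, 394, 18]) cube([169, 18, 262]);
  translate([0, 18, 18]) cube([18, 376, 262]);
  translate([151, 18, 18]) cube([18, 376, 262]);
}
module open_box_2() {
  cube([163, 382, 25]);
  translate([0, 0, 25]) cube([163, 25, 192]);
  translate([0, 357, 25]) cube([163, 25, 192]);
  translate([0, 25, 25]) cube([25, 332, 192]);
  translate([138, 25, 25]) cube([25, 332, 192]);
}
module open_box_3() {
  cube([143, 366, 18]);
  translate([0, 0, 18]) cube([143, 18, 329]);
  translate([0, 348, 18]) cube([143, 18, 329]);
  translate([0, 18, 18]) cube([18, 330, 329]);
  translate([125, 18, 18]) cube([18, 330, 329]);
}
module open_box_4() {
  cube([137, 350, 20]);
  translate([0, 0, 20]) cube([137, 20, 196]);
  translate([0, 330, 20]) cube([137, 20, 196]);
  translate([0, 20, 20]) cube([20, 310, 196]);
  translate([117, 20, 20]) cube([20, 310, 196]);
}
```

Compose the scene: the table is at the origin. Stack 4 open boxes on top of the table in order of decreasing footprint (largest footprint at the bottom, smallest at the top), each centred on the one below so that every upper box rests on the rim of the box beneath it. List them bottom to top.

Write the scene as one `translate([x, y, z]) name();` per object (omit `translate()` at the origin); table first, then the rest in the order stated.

table();
translate([779, 108, 778]) open_box();
translate([782, 123, 1058]) open_box_2();
translate([792, 131, 1275]) open_box_3();
translate([795, 139, 1622]) open_box_4();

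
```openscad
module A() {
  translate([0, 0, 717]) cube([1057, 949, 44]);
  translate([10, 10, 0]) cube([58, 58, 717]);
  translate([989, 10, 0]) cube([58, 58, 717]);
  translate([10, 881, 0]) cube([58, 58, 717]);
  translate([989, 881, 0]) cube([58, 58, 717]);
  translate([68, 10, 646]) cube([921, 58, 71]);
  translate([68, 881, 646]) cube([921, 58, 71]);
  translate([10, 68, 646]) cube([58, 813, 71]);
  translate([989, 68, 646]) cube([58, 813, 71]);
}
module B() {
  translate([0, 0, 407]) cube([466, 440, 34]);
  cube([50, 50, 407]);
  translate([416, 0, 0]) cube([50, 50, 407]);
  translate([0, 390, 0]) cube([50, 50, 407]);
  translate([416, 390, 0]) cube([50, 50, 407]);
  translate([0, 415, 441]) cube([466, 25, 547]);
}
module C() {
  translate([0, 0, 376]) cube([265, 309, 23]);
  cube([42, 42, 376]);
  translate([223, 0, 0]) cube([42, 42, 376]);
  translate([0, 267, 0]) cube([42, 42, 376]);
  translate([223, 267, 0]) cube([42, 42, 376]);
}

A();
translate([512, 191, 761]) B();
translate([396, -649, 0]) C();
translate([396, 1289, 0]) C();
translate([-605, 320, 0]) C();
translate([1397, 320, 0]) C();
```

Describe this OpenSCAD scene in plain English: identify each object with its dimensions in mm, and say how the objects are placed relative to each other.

A is a table with a 1057×949 mm rectangular top, 44 mm thick, top surface at z = 761 mm, supported by four 58×58 mm square legs, each inset 10 mm from the nearest pair of top edges, running from the floor. Four apron rails, 58 mm thick and 71 mm tall, run between adjacent legs with their top edges flush with the underside of the top and their outer faces flush with the legs' outer faces.

B is a chair: 466×440 mm seat, 34 mm thick, top at z = 441 mm, on four 50 mm square corner legs flush with the seat edges. A 25 mm thick backrest slab spans the full seat width, extending 547 mm above the seat top, its back face flush with the seat's +y edge.

C is a simple wooden stool: a rectangular seat 265 mm (x) by 309 mm (y), 23 mm thick, top face at z = 399 mm, on four square legs, each 42×42 mm in cross-section. The legs rest on z = 0, each flush with a corner of the seat.

The chair is on top of the table. Four stools sit around the table at the −y, +y, −x, +x sides.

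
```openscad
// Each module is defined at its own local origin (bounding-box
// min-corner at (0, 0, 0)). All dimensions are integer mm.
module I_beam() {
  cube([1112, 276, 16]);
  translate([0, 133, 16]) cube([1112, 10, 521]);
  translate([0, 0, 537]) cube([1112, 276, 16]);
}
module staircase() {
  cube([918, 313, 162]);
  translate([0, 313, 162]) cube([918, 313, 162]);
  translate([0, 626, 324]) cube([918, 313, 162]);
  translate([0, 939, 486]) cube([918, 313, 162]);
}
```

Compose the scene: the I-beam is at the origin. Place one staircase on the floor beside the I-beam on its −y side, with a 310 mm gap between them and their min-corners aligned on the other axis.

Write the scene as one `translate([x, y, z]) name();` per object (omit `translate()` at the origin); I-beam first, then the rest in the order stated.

I_beam();
translate([0, -1562, 0]) staircase();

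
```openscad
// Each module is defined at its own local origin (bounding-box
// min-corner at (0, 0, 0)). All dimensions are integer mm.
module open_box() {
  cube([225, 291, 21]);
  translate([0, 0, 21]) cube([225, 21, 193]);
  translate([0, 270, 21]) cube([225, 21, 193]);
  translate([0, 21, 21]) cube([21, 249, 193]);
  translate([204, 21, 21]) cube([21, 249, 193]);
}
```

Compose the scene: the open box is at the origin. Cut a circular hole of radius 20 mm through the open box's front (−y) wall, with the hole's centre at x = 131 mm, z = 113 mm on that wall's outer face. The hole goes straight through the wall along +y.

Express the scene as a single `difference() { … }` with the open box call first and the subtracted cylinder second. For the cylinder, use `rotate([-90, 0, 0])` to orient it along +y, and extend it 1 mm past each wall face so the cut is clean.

difference() {
  open_box();
  translate([131, -1, 113]) rotate([-90, 0, 0]) cylinder(h = 23, r = 20);
}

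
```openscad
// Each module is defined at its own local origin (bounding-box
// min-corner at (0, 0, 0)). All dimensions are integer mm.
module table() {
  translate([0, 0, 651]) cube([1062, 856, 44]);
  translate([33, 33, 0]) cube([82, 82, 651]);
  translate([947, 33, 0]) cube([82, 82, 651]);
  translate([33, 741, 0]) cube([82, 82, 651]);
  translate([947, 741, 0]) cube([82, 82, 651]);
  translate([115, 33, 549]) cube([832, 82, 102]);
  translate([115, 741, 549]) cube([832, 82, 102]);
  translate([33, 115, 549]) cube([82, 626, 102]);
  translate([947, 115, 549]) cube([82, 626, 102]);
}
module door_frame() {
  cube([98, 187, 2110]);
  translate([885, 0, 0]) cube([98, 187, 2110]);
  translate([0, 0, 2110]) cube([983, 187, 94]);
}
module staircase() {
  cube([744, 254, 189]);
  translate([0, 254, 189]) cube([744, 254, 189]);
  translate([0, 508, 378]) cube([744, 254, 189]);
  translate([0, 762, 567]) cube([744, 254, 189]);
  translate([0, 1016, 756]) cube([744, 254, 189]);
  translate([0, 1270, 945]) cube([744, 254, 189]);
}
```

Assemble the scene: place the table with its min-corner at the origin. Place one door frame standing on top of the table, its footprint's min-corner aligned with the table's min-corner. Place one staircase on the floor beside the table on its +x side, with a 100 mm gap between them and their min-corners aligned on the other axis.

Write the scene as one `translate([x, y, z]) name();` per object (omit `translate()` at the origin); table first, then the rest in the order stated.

table();
translate([0, 0, 695]) door_frame();
translate([1162, 0, 0]) staircase();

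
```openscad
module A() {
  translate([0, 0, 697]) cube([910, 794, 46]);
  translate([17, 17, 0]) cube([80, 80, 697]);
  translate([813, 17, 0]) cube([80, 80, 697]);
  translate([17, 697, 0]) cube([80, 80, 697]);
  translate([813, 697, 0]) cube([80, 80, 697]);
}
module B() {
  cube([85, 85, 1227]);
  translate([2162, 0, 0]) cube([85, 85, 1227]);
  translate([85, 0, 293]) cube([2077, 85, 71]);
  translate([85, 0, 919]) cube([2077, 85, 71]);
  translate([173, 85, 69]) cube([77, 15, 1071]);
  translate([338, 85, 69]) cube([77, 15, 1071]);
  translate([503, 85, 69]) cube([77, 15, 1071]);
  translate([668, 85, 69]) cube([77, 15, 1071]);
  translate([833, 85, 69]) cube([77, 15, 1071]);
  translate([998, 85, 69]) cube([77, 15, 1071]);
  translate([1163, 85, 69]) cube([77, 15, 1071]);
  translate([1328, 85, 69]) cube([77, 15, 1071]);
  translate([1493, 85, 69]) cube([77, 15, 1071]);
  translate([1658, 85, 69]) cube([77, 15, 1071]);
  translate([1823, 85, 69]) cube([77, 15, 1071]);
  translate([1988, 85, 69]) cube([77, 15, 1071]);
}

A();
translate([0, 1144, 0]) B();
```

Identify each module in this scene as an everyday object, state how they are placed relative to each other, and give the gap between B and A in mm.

A is a table. B is a fence section. The fence section is on the floor beside the table on its +y side. The gap between the fence section and the table is 350 mm.

The fence section's nearest face is 350 mm from the table's +y face.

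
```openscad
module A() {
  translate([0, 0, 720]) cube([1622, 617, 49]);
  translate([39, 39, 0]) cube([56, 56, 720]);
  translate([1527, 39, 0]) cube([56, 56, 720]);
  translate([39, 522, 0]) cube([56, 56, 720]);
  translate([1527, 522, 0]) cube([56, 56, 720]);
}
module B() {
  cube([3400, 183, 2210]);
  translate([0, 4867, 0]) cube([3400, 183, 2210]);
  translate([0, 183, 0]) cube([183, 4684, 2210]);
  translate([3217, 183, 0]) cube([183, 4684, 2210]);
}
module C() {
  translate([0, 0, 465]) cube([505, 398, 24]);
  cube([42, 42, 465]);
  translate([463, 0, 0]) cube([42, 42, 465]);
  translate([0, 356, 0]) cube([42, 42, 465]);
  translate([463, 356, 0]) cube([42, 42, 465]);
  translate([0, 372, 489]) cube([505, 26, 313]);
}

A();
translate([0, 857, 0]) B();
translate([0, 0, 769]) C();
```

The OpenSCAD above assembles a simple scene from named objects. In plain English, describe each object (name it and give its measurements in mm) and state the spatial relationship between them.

A is a table with a 1622×617 mm rectangular top, 49 mm thick, top surface at z = 769 mm, supported by four 56×56 mm square legs, each inset 39 mm from the nearest pair of top edges, running from the floor.

B is a box-shaped house frame (walls only): outside footprint 3400×5050 mm, wall height 2210 mm, wall thickness 183 mm. The two y-facing walls run the full x-width; the two x-facing walls fit between the inner faces of the y-facing walls.

C is a chair: 505×398 mm seat, 24 mm thick, top at z = 489 mm, on four 42 mm square corner legs flush with the seat edges. A 26 mm thick backrest slab spans the full seat width, extending 313 mm above the seat top, its back face flush with the seat's +y edge.

The house frame is on the floor beside the table on its +y side. The chair is on top of the table.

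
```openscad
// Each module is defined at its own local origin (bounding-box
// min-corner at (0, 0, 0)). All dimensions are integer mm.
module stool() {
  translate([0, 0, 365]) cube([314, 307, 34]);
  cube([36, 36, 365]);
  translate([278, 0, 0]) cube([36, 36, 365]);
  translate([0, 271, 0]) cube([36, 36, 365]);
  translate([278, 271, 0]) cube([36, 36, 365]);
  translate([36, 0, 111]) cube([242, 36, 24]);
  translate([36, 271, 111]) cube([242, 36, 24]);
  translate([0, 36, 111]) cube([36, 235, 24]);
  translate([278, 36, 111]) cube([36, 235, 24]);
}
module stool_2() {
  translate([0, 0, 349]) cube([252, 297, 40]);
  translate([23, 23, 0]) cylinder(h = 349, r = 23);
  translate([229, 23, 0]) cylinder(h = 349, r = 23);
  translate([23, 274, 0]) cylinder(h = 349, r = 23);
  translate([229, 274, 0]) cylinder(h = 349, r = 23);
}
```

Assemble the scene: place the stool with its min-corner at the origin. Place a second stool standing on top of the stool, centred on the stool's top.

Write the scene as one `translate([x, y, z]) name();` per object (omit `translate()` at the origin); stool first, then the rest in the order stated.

stool();
translate([31, 5, 399]) stool_2();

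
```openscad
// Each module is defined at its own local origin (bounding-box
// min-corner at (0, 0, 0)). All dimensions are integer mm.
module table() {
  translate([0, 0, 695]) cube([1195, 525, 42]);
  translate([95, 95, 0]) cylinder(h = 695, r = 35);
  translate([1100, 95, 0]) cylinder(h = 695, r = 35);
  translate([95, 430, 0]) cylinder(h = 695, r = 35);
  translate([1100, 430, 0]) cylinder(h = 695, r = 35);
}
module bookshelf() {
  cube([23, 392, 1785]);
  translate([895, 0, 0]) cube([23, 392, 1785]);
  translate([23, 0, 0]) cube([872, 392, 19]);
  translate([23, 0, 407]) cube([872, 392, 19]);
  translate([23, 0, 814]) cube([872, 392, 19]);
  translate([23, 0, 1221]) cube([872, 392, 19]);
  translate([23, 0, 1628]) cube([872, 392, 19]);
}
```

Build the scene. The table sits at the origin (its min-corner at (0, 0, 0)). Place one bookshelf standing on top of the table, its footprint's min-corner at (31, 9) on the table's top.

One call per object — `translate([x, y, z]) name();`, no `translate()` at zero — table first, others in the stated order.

table();
translate([31, 9, 737]) bookshelf();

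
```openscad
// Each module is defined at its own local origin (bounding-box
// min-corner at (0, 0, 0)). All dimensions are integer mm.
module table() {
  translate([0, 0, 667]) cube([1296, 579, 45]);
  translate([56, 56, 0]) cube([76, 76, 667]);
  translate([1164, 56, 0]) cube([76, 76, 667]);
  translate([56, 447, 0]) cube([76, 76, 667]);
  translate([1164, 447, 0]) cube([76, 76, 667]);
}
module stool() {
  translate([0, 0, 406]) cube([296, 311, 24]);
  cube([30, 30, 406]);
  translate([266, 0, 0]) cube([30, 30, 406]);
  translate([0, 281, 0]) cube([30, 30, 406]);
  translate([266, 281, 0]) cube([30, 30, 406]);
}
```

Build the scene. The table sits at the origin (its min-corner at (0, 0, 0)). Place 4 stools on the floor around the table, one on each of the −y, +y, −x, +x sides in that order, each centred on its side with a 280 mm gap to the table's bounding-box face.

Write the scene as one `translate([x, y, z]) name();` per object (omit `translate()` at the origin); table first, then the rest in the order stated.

table();
translate([500, -591, 0]) stool();
translate([500, 859, 0]) stool();
translate([-576, 134, 0]) stool();
translate([1576, 134, 0]) stool();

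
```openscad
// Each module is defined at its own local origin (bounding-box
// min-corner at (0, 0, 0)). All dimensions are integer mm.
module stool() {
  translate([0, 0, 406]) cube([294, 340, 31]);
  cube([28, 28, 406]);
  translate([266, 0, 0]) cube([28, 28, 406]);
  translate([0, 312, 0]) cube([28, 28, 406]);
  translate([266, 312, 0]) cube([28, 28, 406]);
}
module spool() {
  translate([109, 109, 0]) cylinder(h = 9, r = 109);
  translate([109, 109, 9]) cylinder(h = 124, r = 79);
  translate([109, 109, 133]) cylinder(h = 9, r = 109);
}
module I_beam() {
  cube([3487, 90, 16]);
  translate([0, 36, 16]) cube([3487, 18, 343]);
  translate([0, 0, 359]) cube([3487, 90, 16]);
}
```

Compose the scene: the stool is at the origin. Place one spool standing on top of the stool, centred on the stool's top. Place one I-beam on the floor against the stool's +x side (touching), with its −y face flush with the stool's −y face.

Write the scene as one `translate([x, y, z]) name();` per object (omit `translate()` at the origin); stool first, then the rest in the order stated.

stool();
translate([38, 61, 437]) spool();
translate([294, 0, 0]) I_beam();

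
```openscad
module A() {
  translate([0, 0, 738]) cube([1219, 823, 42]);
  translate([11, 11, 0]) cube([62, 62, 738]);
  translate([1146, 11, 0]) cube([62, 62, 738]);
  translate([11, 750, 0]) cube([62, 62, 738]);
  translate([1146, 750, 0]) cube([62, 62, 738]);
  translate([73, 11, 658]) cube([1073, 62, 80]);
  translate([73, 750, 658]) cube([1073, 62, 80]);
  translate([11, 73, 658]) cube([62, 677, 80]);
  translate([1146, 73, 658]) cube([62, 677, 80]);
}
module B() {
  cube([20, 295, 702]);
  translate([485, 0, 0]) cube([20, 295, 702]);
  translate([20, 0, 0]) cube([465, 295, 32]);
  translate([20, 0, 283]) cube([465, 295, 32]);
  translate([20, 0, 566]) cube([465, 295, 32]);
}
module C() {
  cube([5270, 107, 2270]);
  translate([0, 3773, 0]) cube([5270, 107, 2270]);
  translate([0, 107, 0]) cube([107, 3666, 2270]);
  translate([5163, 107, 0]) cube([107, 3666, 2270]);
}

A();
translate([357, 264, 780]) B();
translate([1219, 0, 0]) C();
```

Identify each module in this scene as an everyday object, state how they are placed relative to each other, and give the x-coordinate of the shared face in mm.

The table's +x face and the house frame's −x face are both at x = 1219 mm.

A is a table. B is a bookshelf. C is a house frame. The bookshelf is on top of the table, centred. The house frame is against the table's +x side, with their −y faces flush. The x-coordinate of the shared face is 1219 mm.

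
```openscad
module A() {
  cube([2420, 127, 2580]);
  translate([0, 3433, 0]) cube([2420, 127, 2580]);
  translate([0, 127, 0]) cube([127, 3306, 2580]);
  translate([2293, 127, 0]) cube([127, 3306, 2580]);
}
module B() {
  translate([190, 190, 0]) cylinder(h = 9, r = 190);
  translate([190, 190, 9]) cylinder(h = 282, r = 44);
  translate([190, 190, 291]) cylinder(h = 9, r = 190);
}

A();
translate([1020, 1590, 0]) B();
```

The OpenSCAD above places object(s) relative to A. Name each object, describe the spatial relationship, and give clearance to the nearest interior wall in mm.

A is a house frame. B is a spool. The spool sits inside the house frame, centred. The clearance to the nearest interior wall is 893 mm.

Clearances: x = 893, y = 1463; minimum 893 mm.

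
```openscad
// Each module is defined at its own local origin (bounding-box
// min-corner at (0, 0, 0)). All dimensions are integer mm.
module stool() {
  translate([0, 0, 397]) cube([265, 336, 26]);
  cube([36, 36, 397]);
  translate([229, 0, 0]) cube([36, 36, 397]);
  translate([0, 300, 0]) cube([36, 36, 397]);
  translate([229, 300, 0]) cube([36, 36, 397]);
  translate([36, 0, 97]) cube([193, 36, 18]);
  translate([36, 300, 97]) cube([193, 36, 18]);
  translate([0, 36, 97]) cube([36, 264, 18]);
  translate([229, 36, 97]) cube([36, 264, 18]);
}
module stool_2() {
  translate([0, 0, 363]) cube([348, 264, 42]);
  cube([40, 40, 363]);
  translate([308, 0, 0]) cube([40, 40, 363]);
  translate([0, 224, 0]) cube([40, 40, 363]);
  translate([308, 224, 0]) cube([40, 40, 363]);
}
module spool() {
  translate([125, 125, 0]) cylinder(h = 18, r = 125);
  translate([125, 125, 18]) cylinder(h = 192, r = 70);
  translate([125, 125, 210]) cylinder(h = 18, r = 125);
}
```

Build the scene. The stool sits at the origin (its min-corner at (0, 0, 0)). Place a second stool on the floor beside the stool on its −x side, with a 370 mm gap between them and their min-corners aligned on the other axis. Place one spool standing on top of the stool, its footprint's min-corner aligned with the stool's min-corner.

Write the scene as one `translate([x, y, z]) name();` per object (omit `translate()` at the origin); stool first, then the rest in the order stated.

stool();
translate([-718, 0, 0]) stool_2();
translate([0, 0, 423]) spool();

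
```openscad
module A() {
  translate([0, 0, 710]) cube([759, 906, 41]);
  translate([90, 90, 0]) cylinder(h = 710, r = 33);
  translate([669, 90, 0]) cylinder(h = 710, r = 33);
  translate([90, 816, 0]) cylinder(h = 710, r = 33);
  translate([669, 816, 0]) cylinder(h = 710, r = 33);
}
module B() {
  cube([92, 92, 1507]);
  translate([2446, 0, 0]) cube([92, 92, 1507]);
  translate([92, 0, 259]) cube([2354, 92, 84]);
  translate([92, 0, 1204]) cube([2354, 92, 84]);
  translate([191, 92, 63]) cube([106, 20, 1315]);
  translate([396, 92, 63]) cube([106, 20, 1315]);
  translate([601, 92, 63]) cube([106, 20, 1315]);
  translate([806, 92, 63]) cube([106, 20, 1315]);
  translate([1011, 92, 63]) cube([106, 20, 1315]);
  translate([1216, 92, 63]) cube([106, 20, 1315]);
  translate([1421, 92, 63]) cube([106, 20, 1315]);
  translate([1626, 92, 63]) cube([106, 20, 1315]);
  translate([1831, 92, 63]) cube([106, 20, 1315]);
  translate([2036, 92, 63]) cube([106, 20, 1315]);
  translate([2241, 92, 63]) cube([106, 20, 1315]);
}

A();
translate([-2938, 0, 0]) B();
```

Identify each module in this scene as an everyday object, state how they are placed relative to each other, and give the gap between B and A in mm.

A is a table. B is a fence section. The fence section is on the floor beside the table on its −x side. The gap between the fence section and the table is 400 mm.

The fence section's nearest face is 400 mm from the table's −x face.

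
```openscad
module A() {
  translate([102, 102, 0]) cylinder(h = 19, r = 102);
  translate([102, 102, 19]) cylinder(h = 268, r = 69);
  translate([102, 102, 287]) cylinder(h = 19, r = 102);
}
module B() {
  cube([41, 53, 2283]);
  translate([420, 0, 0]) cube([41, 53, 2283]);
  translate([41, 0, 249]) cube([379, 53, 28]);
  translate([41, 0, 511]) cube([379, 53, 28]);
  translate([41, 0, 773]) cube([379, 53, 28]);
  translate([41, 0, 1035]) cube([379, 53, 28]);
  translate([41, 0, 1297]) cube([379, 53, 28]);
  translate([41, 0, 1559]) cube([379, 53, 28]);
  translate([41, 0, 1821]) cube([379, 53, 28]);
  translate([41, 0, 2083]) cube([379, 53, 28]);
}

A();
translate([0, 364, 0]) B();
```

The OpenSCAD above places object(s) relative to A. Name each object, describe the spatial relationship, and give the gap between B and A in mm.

A is a spool. B is a ladder. The ladder is on the floor beside the spool on its +y side. The gap between the ladder and the spool is 160 mm.

The ladder's nearest face is 160 mm from the spool's +y face.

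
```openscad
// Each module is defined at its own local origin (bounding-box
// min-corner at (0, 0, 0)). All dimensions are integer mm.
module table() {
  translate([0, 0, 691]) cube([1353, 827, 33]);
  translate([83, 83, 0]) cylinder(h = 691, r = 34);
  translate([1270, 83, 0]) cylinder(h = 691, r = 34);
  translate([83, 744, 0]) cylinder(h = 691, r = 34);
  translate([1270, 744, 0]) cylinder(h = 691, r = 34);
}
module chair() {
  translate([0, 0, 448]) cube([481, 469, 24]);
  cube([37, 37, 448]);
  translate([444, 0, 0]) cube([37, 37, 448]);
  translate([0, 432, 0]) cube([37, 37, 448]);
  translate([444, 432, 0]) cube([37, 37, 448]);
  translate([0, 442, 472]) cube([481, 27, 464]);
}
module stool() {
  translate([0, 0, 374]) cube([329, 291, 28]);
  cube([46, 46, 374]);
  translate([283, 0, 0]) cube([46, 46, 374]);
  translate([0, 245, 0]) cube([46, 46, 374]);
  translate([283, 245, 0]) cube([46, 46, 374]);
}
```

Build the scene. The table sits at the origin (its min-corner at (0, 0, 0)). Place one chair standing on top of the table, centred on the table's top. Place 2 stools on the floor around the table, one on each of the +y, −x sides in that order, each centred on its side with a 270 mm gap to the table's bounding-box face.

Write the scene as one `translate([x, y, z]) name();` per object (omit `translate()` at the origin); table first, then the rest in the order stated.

table();
translate([436, 179, 724]) chair();
translate([512, 1097, 0]) stool();
translate([-599, 268, 0]) stool();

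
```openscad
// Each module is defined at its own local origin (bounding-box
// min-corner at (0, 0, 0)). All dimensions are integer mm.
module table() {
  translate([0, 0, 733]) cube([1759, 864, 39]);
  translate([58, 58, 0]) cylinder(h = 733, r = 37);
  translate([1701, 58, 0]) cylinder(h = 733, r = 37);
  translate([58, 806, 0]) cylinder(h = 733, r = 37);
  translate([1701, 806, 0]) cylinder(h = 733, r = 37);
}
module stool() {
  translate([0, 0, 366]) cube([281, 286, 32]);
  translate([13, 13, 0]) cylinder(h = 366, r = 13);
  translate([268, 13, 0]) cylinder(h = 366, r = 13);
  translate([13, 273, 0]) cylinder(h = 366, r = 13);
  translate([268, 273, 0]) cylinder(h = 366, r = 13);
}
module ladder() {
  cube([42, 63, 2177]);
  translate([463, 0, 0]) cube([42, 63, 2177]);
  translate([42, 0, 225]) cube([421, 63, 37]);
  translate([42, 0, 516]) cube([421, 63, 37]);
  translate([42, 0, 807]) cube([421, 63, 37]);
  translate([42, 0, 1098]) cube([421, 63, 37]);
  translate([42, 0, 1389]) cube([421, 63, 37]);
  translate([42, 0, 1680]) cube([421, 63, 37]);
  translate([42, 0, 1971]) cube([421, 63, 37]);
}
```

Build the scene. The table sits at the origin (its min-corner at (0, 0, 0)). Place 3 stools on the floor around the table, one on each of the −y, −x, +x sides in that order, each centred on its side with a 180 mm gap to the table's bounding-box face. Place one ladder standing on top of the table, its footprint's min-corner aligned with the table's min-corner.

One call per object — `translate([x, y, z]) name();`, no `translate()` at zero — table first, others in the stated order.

table();
translate([739, -466, 0]) stool();
translate([-461, 289, 0]) stool();
translate([1939, 289, 0]) stool();
translate([0, 0, 772]) ladder();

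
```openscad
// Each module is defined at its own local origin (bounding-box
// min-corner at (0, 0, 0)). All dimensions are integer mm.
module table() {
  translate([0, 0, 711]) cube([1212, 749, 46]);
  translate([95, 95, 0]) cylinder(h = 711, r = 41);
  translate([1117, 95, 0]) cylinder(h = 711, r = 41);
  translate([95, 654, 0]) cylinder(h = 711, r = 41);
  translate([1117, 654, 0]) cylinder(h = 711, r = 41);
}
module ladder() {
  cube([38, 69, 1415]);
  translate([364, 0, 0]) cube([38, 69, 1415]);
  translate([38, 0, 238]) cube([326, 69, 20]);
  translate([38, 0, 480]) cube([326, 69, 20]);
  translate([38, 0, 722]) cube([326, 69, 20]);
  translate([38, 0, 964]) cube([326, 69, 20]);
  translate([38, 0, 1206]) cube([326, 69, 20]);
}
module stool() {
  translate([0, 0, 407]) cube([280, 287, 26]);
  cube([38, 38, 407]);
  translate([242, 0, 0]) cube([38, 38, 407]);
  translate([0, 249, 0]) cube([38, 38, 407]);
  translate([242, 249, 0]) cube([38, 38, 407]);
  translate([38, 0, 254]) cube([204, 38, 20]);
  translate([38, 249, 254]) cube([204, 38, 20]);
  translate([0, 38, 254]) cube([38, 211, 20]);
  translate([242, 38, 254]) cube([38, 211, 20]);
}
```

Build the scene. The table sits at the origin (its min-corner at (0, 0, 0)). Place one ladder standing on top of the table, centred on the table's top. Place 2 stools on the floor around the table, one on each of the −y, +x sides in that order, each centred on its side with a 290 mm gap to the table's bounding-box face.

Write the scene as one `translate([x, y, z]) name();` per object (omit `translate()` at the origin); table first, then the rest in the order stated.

table();
translate([405, 340, 757]) ladder();
translate([466, -577, 0]) stool();
translate([1502, 231, 0]) stool();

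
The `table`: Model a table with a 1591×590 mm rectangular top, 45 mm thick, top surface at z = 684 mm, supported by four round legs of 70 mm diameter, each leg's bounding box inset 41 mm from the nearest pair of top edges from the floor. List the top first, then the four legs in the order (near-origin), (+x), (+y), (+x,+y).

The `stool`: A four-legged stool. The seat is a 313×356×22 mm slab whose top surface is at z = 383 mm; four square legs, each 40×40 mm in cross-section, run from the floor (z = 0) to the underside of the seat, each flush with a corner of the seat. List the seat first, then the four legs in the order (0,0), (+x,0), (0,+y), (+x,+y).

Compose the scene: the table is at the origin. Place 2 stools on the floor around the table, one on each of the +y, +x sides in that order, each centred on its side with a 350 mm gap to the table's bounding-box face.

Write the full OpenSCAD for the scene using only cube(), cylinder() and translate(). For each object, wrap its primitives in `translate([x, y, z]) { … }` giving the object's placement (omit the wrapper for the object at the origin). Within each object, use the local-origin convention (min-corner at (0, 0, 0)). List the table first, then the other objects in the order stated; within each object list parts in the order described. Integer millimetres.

translate([0, 0, 639]) cube([1591, 590, 45]);
translate([76, 76, 0]) cylinder(h = 639, r = 35);
translate([1515, 76, 0]) cylinder(h = 639, r = 35);
translate([76, 514, 0]) cylinder(h = 639, r = 35);
translate([1515, 514, 0]) cylinder(h = 639, r = 35);
translate([639, 940, 0]) {
  translate([0, 0, 361]) cube([313, 356, 22]);
  cube([40, 40, 361]);
  translate([273, 0, 0]) cube([40, 40, 361]);
  translate([0, 316, 0]) cube([40, 40, 361]);
  translate([273, 316, 0]) cube([40, 40, 361]);
}
translate([1941, 117, 0]) {
  translate([0, 0, 361]) cube([313, 356, 22]);
  cube([40, 40, 361]);
  translate([273, 0, 0]) cube([40, 40, 361]);
  translate([0, 316, 0]) cube([40, 40, 361]);
  translate([273, 316, 0]) cube([40, 40, 361]);
}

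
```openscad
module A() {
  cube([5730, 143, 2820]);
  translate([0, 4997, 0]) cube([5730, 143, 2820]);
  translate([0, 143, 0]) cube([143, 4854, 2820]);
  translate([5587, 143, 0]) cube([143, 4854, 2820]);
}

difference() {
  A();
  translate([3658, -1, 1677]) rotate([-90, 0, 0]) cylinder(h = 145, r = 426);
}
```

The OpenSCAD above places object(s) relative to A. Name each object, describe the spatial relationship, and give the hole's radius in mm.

A is a house frame. The house frame has a circular hole through its front wall. The hole's radius is 426 mm.

The subtracted cylinder has r = 426 mm.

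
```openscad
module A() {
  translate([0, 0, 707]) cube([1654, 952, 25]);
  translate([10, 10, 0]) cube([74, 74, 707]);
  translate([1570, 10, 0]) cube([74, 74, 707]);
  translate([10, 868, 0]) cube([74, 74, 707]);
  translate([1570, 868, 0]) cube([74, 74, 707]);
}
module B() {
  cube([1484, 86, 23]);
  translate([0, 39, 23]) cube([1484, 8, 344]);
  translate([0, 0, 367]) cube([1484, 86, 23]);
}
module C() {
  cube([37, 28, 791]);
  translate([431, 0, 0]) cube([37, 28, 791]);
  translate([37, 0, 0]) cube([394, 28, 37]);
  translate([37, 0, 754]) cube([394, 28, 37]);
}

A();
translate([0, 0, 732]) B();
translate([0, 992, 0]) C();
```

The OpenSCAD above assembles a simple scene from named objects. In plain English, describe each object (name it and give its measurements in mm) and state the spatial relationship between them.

A is a table: top 1654 mm (x) × 952 mm (y), 25 mm thick, upper face at z = 732 mm, on four 74×74 mm square legs, each inset 10 mm from the nearest pair of top edges, running from z = 0 to the bottom of the top.

B is an I-beam lying along x, 1484 mm long. Overall section height 390 mm. Two flanges 86 mm wide (y) and 23 mm thick, one on the floor and one at the top; a web 8 mm thick runs between them, centred on the flange width.

C is a rectangular picture frame lying in the x–z plane (depth along y). The opening is 394 mm wide (x) by 717 mm tall (z), surrounded by a border 37 mm wide on all four sides. The frame is 28 mm deep and is made of two full-height vertical stiles with two horizontal rails fitted between them.

The I-beam is on top of the table. The picture frame is on the floor beside the table on its +y side.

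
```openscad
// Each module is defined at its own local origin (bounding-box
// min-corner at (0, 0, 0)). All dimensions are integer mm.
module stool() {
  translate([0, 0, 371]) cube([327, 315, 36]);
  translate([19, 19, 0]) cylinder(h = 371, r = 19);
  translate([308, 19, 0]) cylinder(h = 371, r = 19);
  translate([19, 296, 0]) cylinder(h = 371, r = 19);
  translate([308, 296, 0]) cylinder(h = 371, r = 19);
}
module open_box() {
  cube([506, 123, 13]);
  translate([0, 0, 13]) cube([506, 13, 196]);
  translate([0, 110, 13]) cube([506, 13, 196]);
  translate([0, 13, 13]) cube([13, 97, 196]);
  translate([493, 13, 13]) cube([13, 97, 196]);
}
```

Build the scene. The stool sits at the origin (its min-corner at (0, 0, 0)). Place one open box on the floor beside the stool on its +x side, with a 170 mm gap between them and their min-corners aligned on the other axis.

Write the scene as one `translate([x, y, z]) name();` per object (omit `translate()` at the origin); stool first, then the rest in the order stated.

stool();
translate([497, 0, 0]) open_box();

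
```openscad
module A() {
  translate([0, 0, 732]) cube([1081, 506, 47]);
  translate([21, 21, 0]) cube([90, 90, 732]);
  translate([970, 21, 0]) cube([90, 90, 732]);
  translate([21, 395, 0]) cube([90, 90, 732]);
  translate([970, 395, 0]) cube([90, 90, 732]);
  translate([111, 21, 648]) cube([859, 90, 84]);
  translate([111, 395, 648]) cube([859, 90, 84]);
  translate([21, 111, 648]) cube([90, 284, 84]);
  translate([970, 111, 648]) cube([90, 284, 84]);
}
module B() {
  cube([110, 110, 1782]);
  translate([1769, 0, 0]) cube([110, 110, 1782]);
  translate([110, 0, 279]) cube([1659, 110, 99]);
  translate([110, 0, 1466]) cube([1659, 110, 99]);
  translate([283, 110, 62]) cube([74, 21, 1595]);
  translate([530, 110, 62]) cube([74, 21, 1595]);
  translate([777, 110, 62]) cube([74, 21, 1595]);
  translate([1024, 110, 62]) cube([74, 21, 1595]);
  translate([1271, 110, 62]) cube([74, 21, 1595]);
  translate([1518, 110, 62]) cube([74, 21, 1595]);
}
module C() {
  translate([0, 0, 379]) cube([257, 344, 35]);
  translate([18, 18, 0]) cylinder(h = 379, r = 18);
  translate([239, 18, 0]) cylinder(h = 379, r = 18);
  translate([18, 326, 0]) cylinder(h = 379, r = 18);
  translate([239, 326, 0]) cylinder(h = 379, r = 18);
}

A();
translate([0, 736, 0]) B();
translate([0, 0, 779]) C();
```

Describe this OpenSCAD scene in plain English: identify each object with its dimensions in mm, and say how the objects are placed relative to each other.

A is a rectangular dining table. The top is 1081×506×47 mm with its upper surface at z = 779 mm. It stands on four 90×90 mm square legs, each inset 21 mm from the nearest pair of top edges, running from the floor to the underside of the top. Four apron rails, 90 mm thick and 84 mm tall, run between adjacent legs with their top edges flush with the underside of the top and their outer faces flush with the legs' outer faces.

B is a fence section. Two 110×110 mm posts, 1782 mm tall, stand on the floor with a clear span of 1659 mm between their inner faces. Two horizontal rails of 110×99 mm section span the gap between the posts with their undersides at z = 279 mm and z = 1466 mm, flush with the posts' −y face. 6 pickets, each 74 mm wide, 21 mm thick and 1595 mm tall, are fixed to the +y face of the rails with their bottoms at z = 62 mm, evenly spaced across the span with equal gaps (rounded down to the nearest mm) at the −x end and between each pair — any rounding remainder accumulates at the +x end.

C is a four-legged stool. The seat is 257×344 mm, 35 mm thick, top at z = 414 mm. It stands on four round legs, each 36 mm in diameter, from z = 0 to the seat underside, each leg's axis is inset half a diameter from the nearest pair of seat edges (so the leg's bounding box is flush with the corner).

The fence section is on the floor beside the table on its +y side. The stool is on top of the table.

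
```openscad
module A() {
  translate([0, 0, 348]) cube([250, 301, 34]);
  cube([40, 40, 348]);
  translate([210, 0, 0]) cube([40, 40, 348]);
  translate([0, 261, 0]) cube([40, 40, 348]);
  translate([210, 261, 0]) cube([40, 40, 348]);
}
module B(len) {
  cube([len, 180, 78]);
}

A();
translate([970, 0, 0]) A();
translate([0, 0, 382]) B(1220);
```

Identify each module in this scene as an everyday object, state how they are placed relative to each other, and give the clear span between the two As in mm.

Second stool starts at x = 970; first ends at x = 250; clear span = 970 − 250 = 720 mm.

A is a stool. B is a beam. A beam spans the tops of two stools. The clear span between the two stools is 720 mm.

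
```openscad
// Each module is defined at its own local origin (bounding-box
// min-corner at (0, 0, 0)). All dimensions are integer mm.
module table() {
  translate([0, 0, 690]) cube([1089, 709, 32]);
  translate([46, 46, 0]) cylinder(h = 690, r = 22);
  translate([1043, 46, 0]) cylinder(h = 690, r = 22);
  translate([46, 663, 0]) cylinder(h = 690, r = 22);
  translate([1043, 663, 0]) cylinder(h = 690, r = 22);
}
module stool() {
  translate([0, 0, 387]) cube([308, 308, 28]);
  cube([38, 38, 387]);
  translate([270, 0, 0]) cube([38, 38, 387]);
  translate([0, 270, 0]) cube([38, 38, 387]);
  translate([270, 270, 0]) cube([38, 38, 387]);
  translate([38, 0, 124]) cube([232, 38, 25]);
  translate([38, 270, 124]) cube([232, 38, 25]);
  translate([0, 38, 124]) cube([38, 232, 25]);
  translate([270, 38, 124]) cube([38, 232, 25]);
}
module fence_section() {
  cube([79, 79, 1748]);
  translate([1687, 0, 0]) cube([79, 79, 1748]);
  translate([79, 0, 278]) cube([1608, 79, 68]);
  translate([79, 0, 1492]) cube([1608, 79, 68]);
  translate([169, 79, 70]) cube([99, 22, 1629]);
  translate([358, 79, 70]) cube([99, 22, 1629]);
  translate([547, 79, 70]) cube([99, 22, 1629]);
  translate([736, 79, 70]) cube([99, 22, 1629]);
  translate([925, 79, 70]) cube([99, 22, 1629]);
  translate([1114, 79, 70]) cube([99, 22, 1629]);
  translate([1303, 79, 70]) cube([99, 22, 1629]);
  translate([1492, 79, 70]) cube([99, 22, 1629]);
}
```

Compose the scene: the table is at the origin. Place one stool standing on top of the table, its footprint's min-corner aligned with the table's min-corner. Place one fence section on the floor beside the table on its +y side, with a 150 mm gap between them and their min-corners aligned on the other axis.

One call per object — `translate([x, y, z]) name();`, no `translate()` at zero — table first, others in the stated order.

table();
translate([0, 0, 722]) stool();
translate([0, 859, 0]) fence_section();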